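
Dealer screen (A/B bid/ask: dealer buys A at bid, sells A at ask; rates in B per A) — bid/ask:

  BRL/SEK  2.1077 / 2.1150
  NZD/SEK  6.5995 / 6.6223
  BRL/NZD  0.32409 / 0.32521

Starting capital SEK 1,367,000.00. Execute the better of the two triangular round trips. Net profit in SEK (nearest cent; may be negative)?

Net profit: SEK 15,403.44

Best loop SEK → BRL → NZD → SEK:
SEK 1,367,000.00 ÷ 2.1150 (buy BRL at ask) = BRL 646,335.70
BRL 646,335.70 × 0.32409 (sell BRL at bid) = NZD 209,470.94
NZD 209,470.94 × 6.5995 (sell NZD at bid) = SEK 1,382,403.44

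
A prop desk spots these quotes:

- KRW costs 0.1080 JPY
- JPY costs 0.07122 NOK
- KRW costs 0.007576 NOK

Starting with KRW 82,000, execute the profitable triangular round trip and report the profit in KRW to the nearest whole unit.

Profit: KRW 1,253

Profitable loop is KRW → JPY → NOK → KRW:
KRW 82,000 × 0.1080 = JPY 8,856
JPY 8,856 × 0.07122 = NOK 630.72
NOK 630.72 ÷ 0.007576 = KRW 83,253
Profit = KRW 83,253 − KRW 82,000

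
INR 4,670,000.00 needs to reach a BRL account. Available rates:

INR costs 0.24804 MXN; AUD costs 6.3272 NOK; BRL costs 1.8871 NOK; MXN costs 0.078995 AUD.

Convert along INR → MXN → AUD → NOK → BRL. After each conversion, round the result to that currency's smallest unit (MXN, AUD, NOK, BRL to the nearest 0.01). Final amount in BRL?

INR 4,670,000.00 × 0.24804 = MXN 1,158,346.80
MXN 1,158,346.80 × 0.078995 = AUD 91,503.61
AUD 91,503.61 × 6.3272 = NOK 578,961.64
NOK 578,961.64 ÷ 1.8871 = BRL 306,799.66

BRL 306,799.66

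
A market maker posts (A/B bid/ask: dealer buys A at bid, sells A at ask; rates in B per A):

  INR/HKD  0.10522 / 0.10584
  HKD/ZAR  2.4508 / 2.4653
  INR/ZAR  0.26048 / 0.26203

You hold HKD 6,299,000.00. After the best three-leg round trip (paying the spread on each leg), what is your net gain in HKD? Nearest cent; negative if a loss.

Best loop HKD → INR → ZAR → HKD:
HKD 6,299,000.00 ÷ 0.10584 (buy INR at ask) = INR 59,514,361.30
INR 59,514,361.30 × 0.26048 (sell INR at bid) = ZAR 15,502,300.83
ZAR 15,502,300.83 ÷ 2.4653 (buy HKD at ask) = HKD 6,288,200.56

Net result: HKD -10,799.44 (no profitable arbitrage after spreads)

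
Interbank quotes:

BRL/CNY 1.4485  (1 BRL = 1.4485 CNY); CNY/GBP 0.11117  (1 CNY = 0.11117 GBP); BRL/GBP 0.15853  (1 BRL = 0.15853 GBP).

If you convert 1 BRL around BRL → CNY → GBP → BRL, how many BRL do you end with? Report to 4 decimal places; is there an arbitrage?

Around BRL → CNY → GBP → BRL: 1 × 1.4485 × 0.11117 ÷ 0.15853 = 1.015768
Product > 1; profitable direction is BRL → CNY → GBP → BRL.

1.0158 (arbitrage exists)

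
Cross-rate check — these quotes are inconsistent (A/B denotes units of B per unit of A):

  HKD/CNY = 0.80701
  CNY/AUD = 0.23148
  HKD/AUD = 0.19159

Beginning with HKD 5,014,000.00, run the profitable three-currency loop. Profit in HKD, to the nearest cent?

Profitable loop is HKD → AUD → CNY → HKD:
HKD 5,014,000.00 × 0.19159 = AUD 960,632.26
AUD 960,632.26 ÷ 0.23148 = CNY 4,149,957.92
CNY 4,149,957.92 ÷ 0.80701 = HKD 5,142,387.24
Profit = HKD 5,142,387.24 − HKD 5,014,000.00

Profit: HKD 128,387.24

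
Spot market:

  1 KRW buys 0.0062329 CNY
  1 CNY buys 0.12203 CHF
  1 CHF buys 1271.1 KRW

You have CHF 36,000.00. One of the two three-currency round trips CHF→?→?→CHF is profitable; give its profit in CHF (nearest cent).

Profit: CHF 1,236.26

Profitable loop is CHF → CNY → KRW → CHF:
CHF 36,000.00 ÷ 0.12203 = CNY 295,009.42
CNY 295,009.42 ÷ 0.0062329 = KRW 47,331,005
KRW 47,331,005 ÷ 1271.1 = CHF 37,236.26
Profit = CHF 37,236.26 − CHF 36,000.00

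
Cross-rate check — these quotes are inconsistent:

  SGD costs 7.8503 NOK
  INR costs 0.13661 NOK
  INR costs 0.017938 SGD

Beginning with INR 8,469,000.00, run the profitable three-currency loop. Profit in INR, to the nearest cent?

Profitable loop is INR → SGD → NOK → INR:
INR 8,469,000.00 × 0.017938 = SGD 151,916.92
SGD 151,916.92 × 7.8503 = NOK 1,192,593.41
NOK 1,192,593.41 ÷ 0.13661 = INR 8,729,912.98
Profit = INR 8,729,912.98 − INR 8,469,000.00

Profit: INR 260,912.98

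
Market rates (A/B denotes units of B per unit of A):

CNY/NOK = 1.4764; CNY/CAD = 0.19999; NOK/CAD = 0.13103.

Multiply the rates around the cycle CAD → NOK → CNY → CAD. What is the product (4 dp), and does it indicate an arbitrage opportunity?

Around CAD → NOK → CNY → CAD: 1 ÷ 0.13103 ÷ 1.4764 × 0.19999 = 1.033793
Product > 1; profitable direction is CAD → NOK → CNY → CAD.

1.0338 (arbitrage exists)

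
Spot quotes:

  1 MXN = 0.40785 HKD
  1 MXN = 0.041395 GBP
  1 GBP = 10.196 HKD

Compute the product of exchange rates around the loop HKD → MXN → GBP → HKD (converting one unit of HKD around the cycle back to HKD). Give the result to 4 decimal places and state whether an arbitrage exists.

1.0348 (arbitrage exists)

Around HKD → MXN → GBP → HKD: 1 ÷ 0.40785 × 0.041395 × 10.196 = 1.034850
Product > 1; profitable direction is HKD → MXN → GBP → HKD.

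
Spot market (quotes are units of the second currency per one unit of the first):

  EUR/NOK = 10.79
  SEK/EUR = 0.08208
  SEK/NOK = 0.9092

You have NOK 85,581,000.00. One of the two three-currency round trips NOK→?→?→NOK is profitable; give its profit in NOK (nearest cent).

Profit: NOK 2,276,328.10

Profitable loop is NOK → EUR → SEK → NOK:
NOK 85,581,000.00 ÷ 10.79 = EUR 7,931,510.66
EUR 7,931,510.66 ÷ 0.08208 = SEK 96,631,465.13
SEK 96,631,465.13 × 0.9092 = NOK 87,857,328.10
Profit = NOK 87,857,328.10 − NOK 85,581,000.00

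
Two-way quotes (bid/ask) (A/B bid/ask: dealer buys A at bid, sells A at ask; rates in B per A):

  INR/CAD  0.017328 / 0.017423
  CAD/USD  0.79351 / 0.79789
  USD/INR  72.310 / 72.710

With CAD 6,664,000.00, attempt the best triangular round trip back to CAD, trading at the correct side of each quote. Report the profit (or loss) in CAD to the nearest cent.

Best loop CAD → USD → INR → CAD:
CAD 6,664,000.00 × 0.79351 (sell CAD at bid) = USD 5,287,950.64
USD 5,287,950.64 × 72.310 (sell USD at bid) = INR 382,371,710.78
INR 382,371,710.78 × 0.017328 (sell INR at bid) = CAD 6,625,737.00

Net result: CAD -38,263.00 (no profitable arbitrage after spreads)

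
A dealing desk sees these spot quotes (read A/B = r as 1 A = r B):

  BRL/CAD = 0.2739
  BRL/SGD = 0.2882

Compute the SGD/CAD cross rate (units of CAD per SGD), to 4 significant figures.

1 SGD ÷ 0.2882 = 3.46981 BRL
3.46981 BRL × 0.2739 = 0.950382 CAD

SGD/CAD = 0.9504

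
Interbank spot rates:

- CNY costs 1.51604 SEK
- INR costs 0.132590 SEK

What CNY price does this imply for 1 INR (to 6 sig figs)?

INR/CNY = 0.0874581

1 INR × 0.132590 = 0.13259 SEK
0.13259 SEK ÷ 1.51604 = 0.0874581 CNY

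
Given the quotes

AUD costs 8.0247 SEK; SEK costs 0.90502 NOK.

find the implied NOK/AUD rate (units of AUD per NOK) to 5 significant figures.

1 NOK ÷ 0.90502 = 1.10495 SEK
1.10495 SEK ÷ 8.0247 = 0.137693 AUD

NOK/AUD = 0.13769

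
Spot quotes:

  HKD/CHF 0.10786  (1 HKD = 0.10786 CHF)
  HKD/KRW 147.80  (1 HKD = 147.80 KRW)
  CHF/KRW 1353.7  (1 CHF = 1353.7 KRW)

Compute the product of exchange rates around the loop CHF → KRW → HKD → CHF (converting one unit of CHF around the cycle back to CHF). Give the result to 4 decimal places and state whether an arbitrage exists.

Around CHF → KRW → HKD → CHF: 1 × 1353.7 ÷ 147.80 × 0.10786 = 0.987890
Product < 1; profitable direction is CHF → HKD → KRW → CHF.

0.9879 (arbitrage exists)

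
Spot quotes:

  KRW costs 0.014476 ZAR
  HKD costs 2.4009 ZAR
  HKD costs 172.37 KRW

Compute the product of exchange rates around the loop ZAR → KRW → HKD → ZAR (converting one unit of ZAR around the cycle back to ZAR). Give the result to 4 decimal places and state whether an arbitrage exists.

0.9622 (arbitrage exists)

Around ZAR → KRW → HKD → ZAR: 1 ÷ 0.014476 ÷ 172.37 × 2.4009 = 0.962197
Product < 1; profitable direction is ZAR → HKD → KRW → ZAR.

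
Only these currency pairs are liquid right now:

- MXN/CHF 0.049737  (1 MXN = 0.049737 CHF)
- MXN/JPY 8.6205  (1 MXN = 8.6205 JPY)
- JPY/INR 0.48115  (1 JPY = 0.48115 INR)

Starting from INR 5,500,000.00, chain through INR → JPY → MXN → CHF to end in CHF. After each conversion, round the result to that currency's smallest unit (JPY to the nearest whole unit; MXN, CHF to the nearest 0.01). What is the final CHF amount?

INR 5,500,000.00 ÷ 0.48115 = JPY 11,430,947
JPY 11,430,947 ÷ 8.6205 = MXN 1,326,019.02
MXN 1,326,019.02 × 0.049737 = CHF 65,952.21

CHF 65,952.21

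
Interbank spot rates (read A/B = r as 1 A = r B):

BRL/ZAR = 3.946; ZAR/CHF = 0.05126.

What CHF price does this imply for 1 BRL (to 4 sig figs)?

BRL/CHF = 0.2023

1 BRL × 3.946 = 3.946 ZAR
3.946 ZAR × 0.05126 = 0.202272 CHF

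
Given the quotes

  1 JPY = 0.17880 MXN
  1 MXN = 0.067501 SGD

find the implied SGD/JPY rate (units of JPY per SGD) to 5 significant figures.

SGD/JPY = 82.856

1 SGD ÷ 0.067501 = 14.8146 MXN
14.8146 MXN ÷ 0.17880 = 82.8557 JPY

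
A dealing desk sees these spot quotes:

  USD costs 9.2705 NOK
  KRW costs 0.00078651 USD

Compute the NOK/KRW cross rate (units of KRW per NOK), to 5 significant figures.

NOK/KRW = 137.15

1 NOK ÷ 9.2705 = 0.107869 USD
0.107869 USD ÷ 0.00078651 = 137.149 KRW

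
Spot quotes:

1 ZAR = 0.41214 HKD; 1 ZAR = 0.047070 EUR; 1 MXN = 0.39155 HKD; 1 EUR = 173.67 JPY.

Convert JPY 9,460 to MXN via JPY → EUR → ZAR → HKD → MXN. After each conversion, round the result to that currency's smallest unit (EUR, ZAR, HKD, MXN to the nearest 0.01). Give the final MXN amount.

JPY 9,460 ÷ 173.67 = EUR 54.47
EUR 54.47 ÷ 0.047070 = ZAR 1,157.21
ZAR 1,157.21 × 0.41214 = HKD 476.93
HKD 476.93 ÷ 0.39155 = MXN 1,218.06

MXN 1,218.06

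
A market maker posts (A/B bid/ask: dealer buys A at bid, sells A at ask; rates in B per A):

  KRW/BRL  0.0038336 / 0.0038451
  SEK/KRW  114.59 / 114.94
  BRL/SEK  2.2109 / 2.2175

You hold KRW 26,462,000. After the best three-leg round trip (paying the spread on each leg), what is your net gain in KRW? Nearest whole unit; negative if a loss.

Net profit: KRW 539,022

Best loop KRW → SEK → BRL → KRW:
KRW 26,462,000 ÷ 114.94 (buy SEK at ask) = SEK 230,224.46
SEK 230,224.46 ÷ 2.2175 (buy BRL at ask) = BRL 103,821.63
BRL 103,821.63 ÷ 0.0038451 (buy KRW at ask) = KRW 27,001,022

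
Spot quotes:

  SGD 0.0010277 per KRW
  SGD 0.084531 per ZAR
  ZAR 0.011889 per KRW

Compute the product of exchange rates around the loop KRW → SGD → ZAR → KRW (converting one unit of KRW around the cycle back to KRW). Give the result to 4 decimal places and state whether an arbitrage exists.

Around KRW → SGD → ZAR → KRW: 1 × 0.0010277 ÷ 0.084531 ÷ 0.011889 = 1.022598
Product > 1; profitable direction is KRW → SGD → ZAR → KRW.

1.0226 (arbitrage exists)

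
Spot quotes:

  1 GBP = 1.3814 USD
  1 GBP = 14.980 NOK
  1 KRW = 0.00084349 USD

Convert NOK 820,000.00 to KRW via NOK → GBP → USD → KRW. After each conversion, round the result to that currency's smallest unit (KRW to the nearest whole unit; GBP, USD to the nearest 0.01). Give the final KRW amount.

NOK 820,000.00 ÷ 14.980 = GBP 54,739.65
GBP 54,739.65 × 1.3814 = USD 75,617.35
USD 75,617.35 ÷ 0.00084349 = KRW 89,648,188

KRW 89,648,188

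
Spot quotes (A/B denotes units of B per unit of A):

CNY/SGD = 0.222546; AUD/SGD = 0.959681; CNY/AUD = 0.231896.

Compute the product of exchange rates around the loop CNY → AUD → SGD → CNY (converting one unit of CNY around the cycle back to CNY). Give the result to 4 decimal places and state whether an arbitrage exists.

1.0000 (no arbitrage)

Around CNY → AUD → SGD → CNY: 1 × 0.231896 × 0.959681 ÷ 0.222546 = 1.000001
Product ≈ 1 (deviation 0.000%, within rounding noise).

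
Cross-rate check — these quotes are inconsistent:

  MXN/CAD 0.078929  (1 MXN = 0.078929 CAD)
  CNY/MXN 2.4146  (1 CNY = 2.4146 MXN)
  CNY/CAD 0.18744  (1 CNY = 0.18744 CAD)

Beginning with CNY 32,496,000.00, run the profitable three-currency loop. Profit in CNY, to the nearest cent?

Profitable loop is CNY → MXN → CAD → CNY:
CNY 32,496,000.00 × 2.4146 = MXN 78,464,841.60
MXN 78,464,841.60 × 0.078929 = CAD 6,193,151.48
CAD 6,193,151.48 ÷ 0.18744 = CNY 33,040,714.27
Profit = CNY 33,040,714.27 − CNY 32,496,000.00

Profit: CNY 544,714.27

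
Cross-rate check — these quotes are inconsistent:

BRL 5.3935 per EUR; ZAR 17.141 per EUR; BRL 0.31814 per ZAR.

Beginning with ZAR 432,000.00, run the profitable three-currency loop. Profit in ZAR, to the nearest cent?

Profitable loop is ZAR → BRL → EUR → ZAR:
ZAR 432,000.00 × 0.31814 = BRL 137,436.48
BRL 137,436.48 ÷ 5.3935 = EUR 25,481.87
EUR 25,481.87 × 17.141 = ZAR 436,784.78
Profit = ZAR 436,784.78 − ZAR 432,000.00

Profit: ZAR 4,784.78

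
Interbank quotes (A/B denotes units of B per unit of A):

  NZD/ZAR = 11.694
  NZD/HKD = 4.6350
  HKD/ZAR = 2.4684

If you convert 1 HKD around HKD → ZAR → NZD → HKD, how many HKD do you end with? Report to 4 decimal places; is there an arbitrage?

0.9784 (arbitrage exists)

Around HKD → ZAR → NZD → HKD: 1 × 2.4684 ÷ 11.694 × 4.6350 = 0.978368
Product < 1; profitable direction is HKD → NZD → ZAR → HKD.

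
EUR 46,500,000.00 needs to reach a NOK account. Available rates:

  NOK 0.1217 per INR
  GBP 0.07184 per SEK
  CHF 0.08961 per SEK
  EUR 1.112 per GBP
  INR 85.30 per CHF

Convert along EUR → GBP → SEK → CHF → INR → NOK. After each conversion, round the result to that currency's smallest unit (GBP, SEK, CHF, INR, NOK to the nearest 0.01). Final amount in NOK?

EUR 46,500,000.00 ÷ 1.112 = GBP 41,816,546.76
GBP 41,816,546.76 ÷ 0.07184 = SEK 582,078,880.29
SEK 582,078,880.29 × 0.08961 = CHF 52,160,088.46
CHF 52,160,088.46 × 85.30 = INR 4,449,255,545.64
INR 4,449,255,545.64 × 0.1217 = NOK 541,474,399.90

NOK 541,474,399.90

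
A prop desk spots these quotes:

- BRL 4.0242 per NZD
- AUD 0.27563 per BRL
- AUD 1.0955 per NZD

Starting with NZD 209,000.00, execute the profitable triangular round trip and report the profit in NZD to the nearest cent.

Profitable loop is NZD → BRL → AUD → NZD:
NZD 209,000.00 × 4.0242 = BRL 841,057.80
BRL 841,057.80 × 0.27563 = AUD 231,820.76
AUD 231,820.76 ÷ 1.0955 = NZD 211,611.83
Profit = NZD 211,611.83 − NZD 209,000.00

Profit: NZD 2,611.83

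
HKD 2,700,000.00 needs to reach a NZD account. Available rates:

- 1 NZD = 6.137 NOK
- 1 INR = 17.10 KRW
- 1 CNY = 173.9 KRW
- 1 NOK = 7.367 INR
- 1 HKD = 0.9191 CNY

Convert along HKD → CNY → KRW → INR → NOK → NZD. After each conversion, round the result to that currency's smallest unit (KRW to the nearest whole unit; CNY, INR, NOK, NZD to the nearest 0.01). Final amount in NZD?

NZD 558,191.49

HKD 2,700,000.00 × 0.9191 = CNY 2,481,570.00
CNY 2,481,570.00 × 173.9 = KRW 431,545,023
KRW 431,545,023 ÷ 17.10 = INR 25,236,551.05
INR 25,236,551.05 ÷ 7.367 = NOK 3,425,621.16
NOK 3,425,621.16 ÷ 6.137 = NZD 558,191.49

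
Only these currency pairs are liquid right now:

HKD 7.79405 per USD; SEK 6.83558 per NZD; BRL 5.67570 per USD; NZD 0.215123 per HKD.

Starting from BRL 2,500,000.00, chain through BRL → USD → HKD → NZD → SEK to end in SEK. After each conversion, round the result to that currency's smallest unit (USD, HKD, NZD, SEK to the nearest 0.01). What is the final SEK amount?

SEK 5,048,309.54

BRL 2,500,000.00 ÷ 5.67570 = USD 440,474.30
USD 440,474.30 × 7.79405 = HKD 3,433,078.72
HKD 3,433,078.72 × 0.215123 = NZD 738,534.19
NZD 738,534.19 × 6.83558 = SEK 5,048,309.54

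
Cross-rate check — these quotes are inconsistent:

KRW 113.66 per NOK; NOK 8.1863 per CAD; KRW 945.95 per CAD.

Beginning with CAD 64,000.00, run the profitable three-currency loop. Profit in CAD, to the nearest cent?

Profitable loop is CAD → KRW → NOK → CAD:
CAD 64,000.00 × 945.95 = KRW 60,540,800
KRW 60,540,800 ÷ 113.66 = NOK 532,648.25
NOK 532,648.25 ÷ 8.1863 = CAD 65,065.81
Profit = CAD 65,065.81 − CAD 64,000.00

Profit: CAD 1,065.81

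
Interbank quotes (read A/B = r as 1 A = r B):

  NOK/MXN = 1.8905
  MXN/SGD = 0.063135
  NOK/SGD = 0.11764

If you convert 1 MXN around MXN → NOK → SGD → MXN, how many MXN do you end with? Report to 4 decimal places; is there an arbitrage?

Around MXN → NOK → SGD → MXN: 1 ÷ 1.8905 × 0.11764 ÷ 0.063135 = 0.985617
Product < 1; profitable direction is MXN → SGD → NOK → MXN.

0.9856 (arbitrage exists)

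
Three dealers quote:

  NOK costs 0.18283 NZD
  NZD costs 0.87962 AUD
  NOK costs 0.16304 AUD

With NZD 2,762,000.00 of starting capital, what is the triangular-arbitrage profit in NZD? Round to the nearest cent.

Profit: NZD 38,111.25

Profitable loop is NZD → NOK → AUD → NZD:
NZD 2,762,000.00 ÷ 0.18283 = NOK 15,106,929.93
NOK 15,106,929.93 × 0.16304 = AUD 2,463,033.86
AUD 2,463,033.86 ÷ 0.87962 = NZD 2,800,111.25
Profit = NZD 2,800,111.25 − NZD 2,762,000.00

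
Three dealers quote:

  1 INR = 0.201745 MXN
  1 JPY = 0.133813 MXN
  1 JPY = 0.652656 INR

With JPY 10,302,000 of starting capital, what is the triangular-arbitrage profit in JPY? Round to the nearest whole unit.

Profitable loop is JPY → MXN → INR → JPY:
JPY 10,302,000 × 0.133813 = MXN 1,378,541.53
MXN 1,378,541.53 ÷ 0.201745 = INR 6,833,088.93
INR 6,833,088.93 ÷ 0.652656 = JPY 10,469,664
Profit = JPY 10,469,664 − JPY 10,302,000

Profit: JPY 167,664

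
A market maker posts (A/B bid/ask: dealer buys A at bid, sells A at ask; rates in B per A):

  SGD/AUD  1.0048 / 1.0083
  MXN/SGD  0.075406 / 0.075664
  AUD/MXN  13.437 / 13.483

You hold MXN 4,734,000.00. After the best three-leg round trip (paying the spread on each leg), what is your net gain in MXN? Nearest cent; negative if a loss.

Net profit: MXN 85,656.66

Best loop MXN → SGD → AUD → MXN:
MXN 4,734,000.00 × 0.075406 (sell MXN at bid) = SGD 356,972.00
SGD 356,972.00 × 1.0048 (sell SGD at bid) = AUD 358,685.47
AUD 358,685.47 × 13.437 (sell AUD at bid) = MXN 4,819,656.66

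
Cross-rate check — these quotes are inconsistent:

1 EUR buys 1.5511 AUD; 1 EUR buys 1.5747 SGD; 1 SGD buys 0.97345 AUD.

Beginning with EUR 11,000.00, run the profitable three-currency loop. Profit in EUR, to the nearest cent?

Profit: EUR 130.66

Profitable loop is EUR → AUD → SGD → EUR:
EUR 11,000.00 × 1.5511 = AUD 17,062.10
AUD 17,062.10 ÷ 0.97345 = SGD 17,527.45
SGD 17,527.45 ÷ 1.5747 = EUR 11,130.66
Profit = EUR 11,130.66 − EUR 11,000.00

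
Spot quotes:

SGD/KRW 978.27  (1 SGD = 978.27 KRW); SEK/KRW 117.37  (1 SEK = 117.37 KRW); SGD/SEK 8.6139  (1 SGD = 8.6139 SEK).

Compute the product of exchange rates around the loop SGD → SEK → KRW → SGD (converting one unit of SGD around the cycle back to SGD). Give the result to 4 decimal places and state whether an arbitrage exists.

1.0335 (arbitrage exists)

Around SGD → SEK → KRW → SGD: 1 × 8.6139 × 117.37 ÷ 978.27 = 1.033471
Product > 1; profitable direction is SGD → SEK → KRW → SGD.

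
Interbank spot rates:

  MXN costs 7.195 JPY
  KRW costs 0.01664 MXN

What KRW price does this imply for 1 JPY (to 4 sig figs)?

1 JPY ÷ 7.195 = 0.138985 MXN
0.138985 MXN ÷ 0.01664 = 8.35249 KRW

JPY/KRW = 8.352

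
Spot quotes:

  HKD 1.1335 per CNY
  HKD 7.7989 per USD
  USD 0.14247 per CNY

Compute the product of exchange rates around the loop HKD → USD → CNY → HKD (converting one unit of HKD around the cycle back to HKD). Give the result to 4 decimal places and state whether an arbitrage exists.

1.0202 (arbitrage exists)

Around HKD → USD → CNY → HKD: 1 ÷ 7.7989 ÷ 0.14247 × 1.1335 = 1.020152
Product > 1; profitable direction is HKD → USD → CNY → HKD.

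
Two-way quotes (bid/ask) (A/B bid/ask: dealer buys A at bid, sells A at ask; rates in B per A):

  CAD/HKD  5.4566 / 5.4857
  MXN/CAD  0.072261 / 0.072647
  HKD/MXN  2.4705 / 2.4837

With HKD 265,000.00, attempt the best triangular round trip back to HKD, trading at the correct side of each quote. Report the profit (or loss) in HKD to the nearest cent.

Net profit: HKD 2,729.98

Best loop HKD → CAD → MXN → HKD:
HKD 265,000.00 ÷ 5.4857 (buy CAD at ask) = CAD 48,307.42
CAD 48,307.42 ÷ 0.072647 (buy MXN at ask) = MXN 664,960.94
MXN 664,960.94 ÷ 2.4837 (buy HKD at ask) = HKD 267,729.98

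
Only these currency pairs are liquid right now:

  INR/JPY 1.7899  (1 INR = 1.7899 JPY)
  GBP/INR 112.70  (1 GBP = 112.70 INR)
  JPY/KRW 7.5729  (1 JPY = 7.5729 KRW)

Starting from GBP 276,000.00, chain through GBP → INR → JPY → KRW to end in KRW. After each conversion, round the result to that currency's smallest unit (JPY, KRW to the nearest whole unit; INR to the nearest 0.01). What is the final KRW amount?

GBP 276,000.00 × 112.70 = INR 31,105,200.00
INR 31,105,200.00 × 1.7899 = JPY 55,675,197
JPY 55,675,197 × 7.5729 = KRW 421,622,699

KRW 421,622,699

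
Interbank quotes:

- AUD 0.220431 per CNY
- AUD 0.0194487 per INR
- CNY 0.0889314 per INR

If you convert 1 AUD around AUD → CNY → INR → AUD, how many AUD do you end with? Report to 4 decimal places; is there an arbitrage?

Around AUD → CNY → INR → AUD: 1 ÷ 0.220431 ÷ 0.0889314 × 0.0194487 = 0.992117
Product < 1; profitable direction is AUD → INR → CNY → AUD.

0.9921 (arbitrage exists)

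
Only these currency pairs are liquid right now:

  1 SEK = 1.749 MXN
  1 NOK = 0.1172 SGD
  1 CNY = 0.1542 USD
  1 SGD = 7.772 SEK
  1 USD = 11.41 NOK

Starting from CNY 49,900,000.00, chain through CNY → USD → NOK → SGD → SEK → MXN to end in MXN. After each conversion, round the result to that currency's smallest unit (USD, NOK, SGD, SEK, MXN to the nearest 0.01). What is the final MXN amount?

CNY 49,900,000.00 × 0.1542 = USD 7,694,580.00
USD 7,694,580.00 × 11.41 = NOK 87,795,157.80
NOK 87,795,157.80 × 0.1172 = SGD 10,289,592.49
SGD 10,289,592.49 × 7.772 = SEK 79,970,712.83
SEK 79,970,712.83 × 1.749 = MXN 139,868,776.74

MXN 139,868,776.74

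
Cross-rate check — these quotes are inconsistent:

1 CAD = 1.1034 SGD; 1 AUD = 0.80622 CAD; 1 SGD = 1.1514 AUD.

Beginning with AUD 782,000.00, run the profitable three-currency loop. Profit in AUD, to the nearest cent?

Profit: AUD 18,976.04

Profitable loop is AUD → CAD → SGD → AUD:
AUD 782,000.00 × 0.80622 = CAD 630,464.04
CAD 630,464.04 × 1.1034 = SGD 695,654.02
SGD 695,654.02 × 1.1514 = AUD 800,976.04
Profit = AUD 800,976.04 − AUD 782,000.00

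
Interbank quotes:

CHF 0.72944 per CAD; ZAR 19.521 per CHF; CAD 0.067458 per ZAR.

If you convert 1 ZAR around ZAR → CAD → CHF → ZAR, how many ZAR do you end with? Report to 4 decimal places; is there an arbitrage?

Around ZAR → CAD → CHF → ZAR: 1 × 0.067458 × 0.72944 × 19.521 = 0.960561
Product < 1; profitable direction is ZAR → CHF → CAD → ZAR.

0.9606 (arbitrage exists)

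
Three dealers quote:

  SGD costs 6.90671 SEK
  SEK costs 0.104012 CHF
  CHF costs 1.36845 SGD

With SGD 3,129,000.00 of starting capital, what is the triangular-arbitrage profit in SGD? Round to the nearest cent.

Profitable loop is SGD → CHF → SEK → SGD:
SGD 3,129,000.00 ÷ 1.36845 = CHF 2,286,528.55
CHF 2,286,528.55 ÷ 0.104012 = SEK 21,983,314.95
SEK 21,983,314.95 ÷ 6.90671 = SGD 3,182,892.43
Profit = SGD 3,182,892.43 − SGD 3,129,000.00

Profit: SGD 53,892.43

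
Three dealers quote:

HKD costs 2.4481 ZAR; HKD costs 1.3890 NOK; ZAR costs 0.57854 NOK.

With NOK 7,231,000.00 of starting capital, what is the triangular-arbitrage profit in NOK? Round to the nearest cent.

Profit: NOK 142,244.93

Profitable loop is NOK → HKD → ZAR → NOK:
NOK 7,231,000.00 ÷ 1.3890 = HKD 5,205,903.53
HKD 5,205,903.53 × 2.4481 = ZAR 12,744,572.43
ZAR 12,744,572.43 × 0.57854 = NOK 7,373,244.93
Profit = NOK 7,373,244.93 − NOK 7,231,000.00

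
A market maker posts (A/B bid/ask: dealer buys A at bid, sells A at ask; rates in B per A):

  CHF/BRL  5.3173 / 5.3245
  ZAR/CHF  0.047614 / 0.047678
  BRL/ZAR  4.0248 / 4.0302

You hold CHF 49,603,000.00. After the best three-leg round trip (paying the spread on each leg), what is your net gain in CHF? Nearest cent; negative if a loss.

Net profit: CHF 941,985.83

Best loop CHF → BRL → ZAR → CHF:
CHF 49,603,000.00 × 5.3173 (sell CHF at bid) = BRL 263,754,031.90
BRL 263,754,031.90 × 4.0248 (sell BRL at bid) = ZAR 1,061,557,227.59
ZAR 1,061,557,227.59 × 0.047614 (sell ZAR at bid) = CHF 50,544,985.83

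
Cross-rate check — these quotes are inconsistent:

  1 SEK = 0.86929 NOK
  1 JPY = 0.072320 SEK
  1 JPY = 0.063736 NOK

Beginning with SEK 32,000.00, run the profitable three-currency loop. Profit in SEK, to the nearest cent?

Profit: SEK 442.30

Profitable loop is SEK → JPY → NOK → SEK:
SEK 32,000.00 ÷ 0.072320 = JPY 442,478
JPY 442,478 × 0.063736 = NOK 28,201.77
NOK 28,201.77 ÷ 0.86929 = SEK 32,442.30
Profit = SEK 32,442.30 − SEK 32,000.00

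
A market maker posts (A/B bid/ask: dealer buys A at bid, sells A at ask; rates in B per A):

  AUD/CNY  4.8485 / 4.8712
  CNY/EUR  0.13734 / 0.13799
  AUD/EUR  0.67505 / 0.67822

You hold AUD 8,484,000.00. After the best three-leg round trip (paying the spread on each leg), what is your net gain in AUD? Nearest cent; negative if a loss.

Best loop AUD → EUR → CNY → AUD:
AUD 8,484,000.00 × 0.67505 (sell AUD at bid) = EUR 5,727,124.20
EUR 5,727,124.20 ÷ 0.13799 (buy CNY at ask) = CNY 41,503,907.53
CNY 41,503,907.53 ÷ 4.8712 (buy AUD at ask) = AUD 8,520,263.49

Net profit: AUD 36,263.49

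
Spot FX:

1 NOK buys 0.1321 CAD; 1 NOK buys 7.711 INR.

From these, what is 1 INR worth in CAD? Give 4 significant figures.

INR/CAD = 0.01713

1 INR ÷ 7.711 = 0.129685 NOK
0.129685 NOK × 0.1321 = 0.0171314 CAD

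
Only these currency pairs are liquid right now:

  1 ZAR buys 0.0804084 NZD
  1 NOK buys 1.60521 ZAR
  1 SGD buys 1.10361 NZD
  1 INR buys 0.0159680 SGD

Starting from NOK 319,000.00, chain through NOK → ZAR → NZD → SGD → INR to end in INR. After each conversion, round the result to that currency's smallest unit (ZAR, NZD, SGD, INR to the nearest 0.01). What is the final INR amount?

INR 2,336,457.29

NOK 319,000.00 × 1.60521 = ZAR 512,061.99
ZAR 512,061.99 × 0.0804084 = NZD 41,174.09
NZD 41,174.09 ÷ 1.10361 = SGD 37,308.55
SGD 37,308.55 ÷ 0.0159680 = INR 2,336,457.29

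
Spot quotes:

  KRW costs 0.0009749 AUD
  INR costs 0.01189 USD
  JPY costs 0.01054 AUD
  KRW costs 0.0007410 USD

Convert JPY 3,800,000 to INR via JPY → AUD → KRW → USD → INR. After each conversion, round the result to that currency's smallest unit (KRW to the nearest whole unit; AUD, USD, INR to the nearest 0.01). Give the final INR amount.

JPY 3,800,000 × 0.01054 = AUD 40,052.00
AUD 40,052.00 ÷ 0.0009749 = KRW 41,083,188
KRW 41,083,188 × 0.0007410 = USD 30,442.64
USD 30,442.64 ÷ 0.01189 = INR 2,560,356.60

INR 2,560,356.60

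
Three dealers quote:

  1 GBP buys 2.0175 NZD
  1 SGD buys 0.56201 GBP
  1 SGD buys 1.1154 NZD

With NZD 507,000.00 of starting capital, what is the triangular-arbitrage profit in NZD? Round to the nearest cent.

Profit: NZD 8,388.72

Profitable loop is NZD → SGD → GBP → NZD:
NZD 507,000.00 ÷ 1.1154 = SGD 454,545.45
SGD 454,545.45 × 0.56201 = GBP 255,459.09
GBP 255,459.09 × 2.0175 = NZD 515,388.72
Profit = NZD 515,388.72 − NZD 507,000.00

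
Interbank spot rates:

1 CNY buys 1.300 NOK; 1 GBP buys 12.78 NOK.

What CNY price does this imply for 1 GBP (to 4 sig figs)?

GBP/CNY = 9.831

1 GBP × 12.78 = 12.78 NOK
12.78 NOK ÷ 1.300 = 9.83077 CNY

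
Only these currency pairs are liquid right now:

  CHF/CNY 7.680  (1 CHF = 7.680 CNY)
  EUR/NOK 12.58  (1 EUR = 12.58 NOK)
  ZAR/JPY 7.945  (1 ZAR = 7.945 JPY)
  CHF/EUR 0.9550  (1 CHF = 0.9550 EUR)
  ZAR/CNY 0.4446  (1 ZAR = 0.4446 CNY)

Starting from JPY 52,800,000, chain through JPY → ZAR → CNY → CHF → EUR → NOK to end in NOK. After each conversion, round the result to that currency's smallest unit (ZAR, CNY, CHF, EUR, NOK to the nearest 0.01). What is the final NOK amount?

JPY 52,800,000 ÷ 7.945 = ZAR 6,645,689.11
ZAR 6,645,689.11 × 0.4446 = CNY 2,954,673.38
CNY 2,954,673.38 ÷ 7.680 = CHF 384,723.10
CHF 384,723.10 × 0.9550 = EUR 367,410.56
EUR 367,410.56 × 12.58 = NOK 4,622,024.84

NOK 4,622,024.84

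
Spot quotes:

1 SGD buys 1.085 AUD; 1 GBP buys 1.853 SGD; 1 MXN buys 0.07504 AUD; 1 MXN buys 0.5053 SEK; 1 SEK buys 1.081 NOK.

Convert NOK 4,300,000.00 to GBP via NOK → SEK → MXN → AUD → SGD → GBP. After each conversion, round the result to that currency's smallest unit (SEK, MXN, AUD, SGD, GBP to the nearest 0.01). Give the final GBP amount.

NOK 4,300,000.00 ÷ 1.081 = SEK 3,977,798.33
SEK 3,977,798.33 ÷ 0.5053 = MXN 7,872,151.85
MXN 7,872,151.85 × 0.07504 = AUD 590,726.27
AUD 590,726.27 ÷ 1.085 = SGD 544,448.18
SGD 544,448.18 ÷ 1.853 = GBP 293,819.85

GBP 293,819.85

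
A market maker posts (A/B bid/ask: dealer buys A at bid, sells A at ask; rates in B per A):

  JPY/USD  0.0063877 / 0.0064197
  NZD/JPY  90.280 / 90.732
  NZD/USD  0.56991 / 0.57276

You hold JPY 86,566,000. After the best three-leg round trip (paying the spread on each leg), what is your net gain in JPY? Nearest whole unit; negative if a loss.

Net profit: JPY 592,697

Best loop JPY → USD → NZD → JPY:
JPY 86,566,000 × 0.0063877 (sell JPY at bid) = USD 552,957.64
USD 552,957.64 ÷ 0.57276 (buy NZD at ask) = NZD 965,426.42
NZD 965,426.42 × 90.280 (sell NZD at bid) = JPY 87,158,697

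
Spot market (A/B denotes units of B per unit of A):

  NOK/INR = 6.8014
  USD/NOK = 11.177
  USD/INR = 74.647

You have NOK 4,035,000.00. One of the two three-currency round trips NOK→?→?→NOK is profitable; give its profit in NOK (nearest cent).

Profitable loop is NOK → INR → USD → NOK:
NOK 4,035,000.00 × 6.8014 = INR 27,443,649.00
INR 27,443,649.00 ÷ 74.647 = USD 367,645.71
USD 367,645.71 × 11.177 = NOK 4,109,176.05
Profit = NOK 4,109,176.05 − NOK 4,035,000.00

Profit: NOK 74,176.05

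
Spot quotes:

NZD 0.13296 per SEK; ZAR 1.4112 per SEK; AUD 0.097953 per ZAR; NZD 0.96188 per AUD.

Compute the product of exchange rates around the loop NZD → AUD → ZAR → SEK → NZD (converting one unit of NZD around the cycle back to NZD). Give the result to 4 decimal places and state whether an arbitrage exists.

1.0000 (no arbitrage)

Around NZD → AUD → ZAR → SEK → NZD: 1 ÷ 0.96188 ÷ 0.097953 ÷ 1.4112 × 0.13296 = 0.999986
Product ≈ 1 (deviation 0.001%, within rounding noise).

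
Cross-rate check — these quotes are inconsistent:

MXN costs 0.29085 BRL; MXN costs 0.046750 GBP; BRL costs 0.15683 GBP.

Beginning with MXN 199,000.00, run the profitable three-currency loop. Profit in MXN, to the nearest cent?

Profitable loop is MXN → GBP → BRL → MXN:
MXN 199,000.00 × 0.046750 = GBP 9,303.25
GBP 9,303.25 ÷ 0.15683 = BRL 59,320.60
BRL 59,320.60 ÷ 0.29085 = MXN 203,956.00
Profit = MXN 203,956.00 − MXN 199,000.00

Profit: MXN 4,956.00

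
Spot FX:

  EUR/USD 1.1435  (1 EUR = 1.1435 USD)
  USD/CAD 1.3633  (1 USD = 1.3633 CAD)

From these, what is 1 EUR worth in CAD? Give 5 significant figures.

1 EUR × 1.1435 = 1.1435 USD
1.1435 USD × 1.3633 = 1.55893 CAD

EUR/CAD = 1.5589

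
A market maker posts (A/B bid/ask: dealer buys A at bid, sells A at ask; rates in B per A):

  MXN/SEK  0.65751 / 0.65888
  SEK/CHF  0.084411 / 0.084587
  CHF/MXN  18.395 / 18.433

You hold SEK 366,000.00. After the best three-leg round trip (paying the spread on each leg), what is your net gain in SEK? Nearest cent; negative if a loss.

Net profit: SEK 7,664.88

Best loop SEK → CHF → MXN → SEK:
SEK 366,000.00 × 0.084411 (sell SEK at bid) = CHF 30,894.43
CHF 30,894.43 × 18.395 (sell CHF at bid) = MXN 568,302.97
MXN 568,302.97 × 0.65751 (sell MXN at bid) = SEK 373,664.88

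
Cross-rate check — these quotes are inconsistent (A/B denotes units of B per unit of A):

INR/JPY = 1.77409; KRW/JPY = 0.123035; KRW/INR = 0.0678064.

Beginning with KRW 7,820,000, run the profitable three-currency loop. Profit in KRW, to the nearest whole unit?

Profit: KRW 178,142

Profitable loop is KRW → JPY → INR → KRW:
KRW 7,820,000 × 0.123035 = JPY 962,134
JPY 962,134 ÷ 1.77409 = INR 542,325.19
INR 542,325.19 ÷ 0.0678064 = KRW 7,998,142
Profit = KRW 7,998,142 − KRW 7,820,000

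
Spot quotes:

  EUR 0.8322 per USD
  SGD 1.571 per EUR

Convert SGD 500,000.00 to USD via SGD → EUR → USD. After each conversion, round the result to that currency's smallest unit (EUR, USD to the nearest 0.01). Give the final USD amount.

SGD 500,000.00 ÷ 1.571 = EUR 318,268.62
EUR 318,268.62 ÷ 0.8322 = USD 382,442.47

USD 382,442.47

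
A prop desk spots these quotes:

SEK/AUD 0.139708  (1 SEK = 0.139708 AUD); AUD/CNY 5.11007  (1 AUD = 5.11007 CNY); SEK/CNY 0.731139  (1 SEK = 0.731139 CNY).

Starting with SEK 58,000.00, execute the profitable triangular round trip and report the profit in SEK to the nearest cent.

Profit: SEK 1,399.09

Profitable loop is SEK → CNY → AUD → SEK:
SEK 58,000.00 × 0.731139 = CNY 42,406.06
CNY 42,406.06 ÷ 5.11007 = AUD 8,298.53
AUD 8,298.53 ÷ 0.139708 = SEK 59,399.09
Profit = SEK 59,399.09 − SEK 58,000.00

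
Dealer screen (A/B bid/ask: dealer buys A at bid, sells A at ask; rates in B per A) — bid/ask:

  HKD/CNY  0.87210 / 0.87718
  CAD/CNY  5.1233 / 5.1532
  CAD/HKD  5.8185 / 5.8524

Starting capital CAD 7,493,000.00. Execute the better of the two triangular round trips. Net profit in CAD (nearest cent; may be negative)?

Best loop CAD → CNY → HKD → CAD:
CAD 7,493,000.00 × 5.1233 (sell CAD at bid) = CNY 38,388,886.90
CNY 38,388,886.90 ÷ 0.87718 (buy HKD at ask) = HKD 43,763,978.77
HKD 43,763,978.77 ÷ 5.8524 (buy CAD at ask) = CAD 7,477,954.13

Net result: CAD -15,045.87 (no profitable arbitrage after spreads)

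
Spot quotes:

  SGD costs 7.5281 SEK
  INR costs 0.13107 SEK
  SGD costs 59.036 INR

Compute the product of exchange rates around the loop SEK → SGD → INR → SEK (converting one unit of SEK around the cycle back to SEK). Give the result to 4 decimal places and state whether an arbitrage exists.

Around SEK → SGD → INR → SEK: 1 ÷ 7.5281 × 59.036 × 0.13107 = 1.027862
Product > 1; profitable direction is SEK → SGD → INR → SEK.

1.0279 (arbitrage exists)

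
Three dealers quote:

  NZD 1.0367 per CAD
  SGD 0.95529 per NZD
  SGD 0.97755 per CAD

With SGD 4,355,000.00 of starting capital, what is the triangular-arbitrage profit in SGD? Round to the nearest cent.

Profit: SGD 57,020.38

Profitable loop is SGD → CAD → NZD → SGD:
SGD 4,355,000.00 ÷ 0.97755 = CAD 4,455,015.09
CAD 4,455,015.09 × 1.0367 = NZD 4,618,514.14
NZD 4,618,514.14 × 0.95529 = SGD 4,412,020.38
Profit = SGD 4,412,020.38 − SGD 4,355,000.00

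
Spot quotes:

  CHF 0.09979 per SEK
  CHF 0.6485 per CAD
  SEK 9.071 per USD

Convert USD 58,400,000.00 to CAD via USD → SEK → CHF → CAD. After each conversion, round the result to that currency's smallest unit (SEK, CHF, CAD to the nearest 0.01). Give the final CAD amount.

USD 58,400,000.00 × 9.071 = SEK 529,746,400.00
SEK 529,746,400.00 × 0.09979 = CHF 52,863,393.26
CHF 52,863,393.26 ÷ 0.6485 = CAD 81,516,412.12

CAD 81,516,412.12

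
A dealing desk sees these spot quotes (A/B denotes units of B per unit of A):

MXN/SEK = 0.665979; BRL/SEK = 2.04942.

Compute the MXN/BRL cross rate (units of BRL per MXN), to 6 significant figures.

MXN/BRL = 0.324960

1 MXN × 0.665979 = 0.665979 SEK
0.665979 SEK ÷ 2.04942 = 0.32496 BRL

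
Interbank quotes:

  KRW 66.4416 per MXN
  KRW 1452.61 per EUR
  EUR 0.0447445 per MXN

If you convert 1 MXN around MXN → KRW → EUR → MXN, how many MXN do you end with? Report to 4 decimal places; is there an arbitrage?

Around MXN → KRW → EUR → MXN: 1 × 66.4416 ÷ 1452.61 ÷ 0.0447445 = 1.022237
Product > 1; profitable direction is MXN → KRW → EUR → MXN.

1.0222 (arbitrage exists)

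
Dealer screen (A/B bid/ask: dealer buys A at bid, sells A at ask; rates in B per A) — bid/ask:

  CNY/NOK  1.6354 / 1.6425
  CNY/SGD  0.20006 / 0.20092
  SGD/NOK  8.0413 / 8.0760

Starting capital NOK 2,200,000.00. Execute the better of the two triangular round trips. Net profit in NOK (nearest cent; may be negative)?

Best loop NOK → SGD → CNY → NOK:
NOK 2,200,000.00 ÷ 8.0760 (buy SGD at ask) = SGD 272,412.09
SGD 272,412.09 ÷ 0.20092 (buy CNY at ask) = CNY 1,355,823.64
CNY 1,355,823.64 × 1.6354 (sell CNY at bid) = NOK 2,217,313.98

Net profit: NOK 17,313.98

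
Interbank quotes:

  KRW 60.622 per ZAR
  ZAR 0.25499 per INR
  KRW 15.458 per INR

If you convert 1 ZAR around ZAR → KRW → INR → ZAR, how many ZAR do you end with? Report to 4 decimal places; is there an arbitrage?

1.0000 (no arbitrage)

Around ZAR → KRW → INR → ZAR: 1 × 60.622 ÷ 15.458 × 0.25499 = 1.000000
Product ≈ 1 (deviation 0.000%, within rounding noise).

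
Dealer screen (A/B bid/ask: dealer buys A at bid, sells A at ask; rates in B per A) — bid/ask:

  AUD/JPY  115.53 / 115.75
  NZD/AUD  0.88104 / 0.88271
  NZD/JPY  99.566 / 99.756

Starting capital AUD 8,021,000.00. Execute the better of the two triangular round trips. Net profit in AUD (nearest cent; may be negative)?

Net profit: AUD 163,268.89

Best loop AUD → JPY → NZD → AUD:
AUD 8,021,000.00 × 115.53 (sell AUD at bid) = JPY 926,666,130
JPY 926,666,130 ÷ 99.756 (buy NZD at ask) = NZD 9,289,327.26
NZD 9,289,327.26 × 0.88104 (sell NZD at bid) = AUD 8,184,268.89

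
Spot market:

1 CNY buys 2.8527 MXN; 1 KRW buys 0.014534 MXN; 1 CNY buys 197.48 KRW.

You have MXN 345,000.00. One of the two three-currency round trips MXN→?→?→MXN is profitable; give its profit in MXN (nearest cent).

Profit: MXN 2,113.31

Profitable loop is MXN → CNY → KRW → MXN:
MXN 345,000.00 ÷ 2.8527 = CNY 120,938.06
CNY 120,938.06 × 197.48 = KRW 23,882,848
KRW 23,882,848 × 0.014534 = MXN 347,113.31
Profit = MXN 347,113.31 − MXN 345,000.00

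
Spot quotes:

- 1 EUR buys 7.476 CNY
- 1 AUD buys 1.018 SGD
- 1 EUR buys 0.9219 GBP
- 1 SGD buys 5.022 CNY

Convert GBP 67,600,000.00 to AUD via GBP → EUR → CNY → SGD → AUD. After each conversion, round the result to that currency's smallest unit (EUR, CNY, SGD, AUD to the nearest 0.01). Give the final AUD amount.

AUD 107,227,872.02

GBP 67,600,000.00 ÷ 0.9219 = EUR 73,326,825.04
EUR 73,326,825.04 × 7.476 = CNY 548,191,344.00
CNY 548,191,344.00 ÷ 5.022 = SGD 109,157,973.72
SGD 109,157,973.72 ÷ 1.018 = AUD 107,227,872.02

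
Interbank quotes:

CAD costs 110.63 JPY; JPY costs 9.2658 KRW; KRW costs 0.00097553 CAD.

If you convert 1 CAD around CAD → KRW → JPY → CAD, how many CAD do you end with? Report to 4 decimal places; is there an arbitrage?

Around CAD → KRW → JPY → CAD: 1 ÷ 0.00097553 ÷ 9.2658 ÷ 110.63 = 1.000008
Product ≈ 1 (deviation 0.001%, within rounding noise).

1.0000 (no arbitrage)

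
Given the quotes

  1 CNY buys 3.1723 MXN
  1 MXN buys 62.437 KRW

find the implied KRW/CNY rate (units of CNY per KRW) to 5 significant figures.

KRW/CNY = 0.0050487

1 KRW ÷ 62.437 = 0.0160161 MXN
0.0160161 MXN ÷ 3.1723 = 0.00504875 CNY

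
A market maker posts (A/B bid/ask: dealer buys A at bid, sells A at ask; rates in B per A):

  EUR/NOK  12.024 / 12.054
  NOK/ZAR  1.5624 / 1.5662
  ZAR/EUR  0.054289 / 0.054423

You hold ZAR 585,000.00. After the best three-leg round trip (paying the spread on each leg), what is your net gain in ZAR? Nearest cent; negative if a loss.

Net profit: ZAR 11,635.25

Best loop ZAR → EUR → NOK → ZAR:
ZAR 585,000.00 × 0.054289 (sell ZAR at bid) = EUR 31,759.06
EUR 31,759.06 × 12.024 (sell EUR at bid) = NOK 381,871.00
NOK 381,871.00 × 1.5624 (sell NOK at bid) = ZAR 596,635.25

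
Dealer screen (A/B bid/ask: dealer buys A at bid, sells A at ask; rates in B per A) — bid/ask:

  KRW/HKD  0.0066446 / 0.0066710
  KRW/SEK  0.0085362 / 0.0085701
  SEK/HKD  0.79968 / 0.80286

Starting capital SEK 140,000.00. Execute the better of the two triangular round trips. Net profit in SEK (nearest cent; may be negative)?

Best loop SEK → HKD → KRW → SEK:
SEK 140,000.00 × 0.79968 (sell SEK at bid) = HKD 111,955.20
HKD 111,955.20 ÷ 0.0066710 (buy KRW at ask) = KRW 16,782,371
KRW 16,782,371 × 0.0085362 (sell KRW at bid) = SEK 143,257.68

Net profit: SEK 3,257.68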